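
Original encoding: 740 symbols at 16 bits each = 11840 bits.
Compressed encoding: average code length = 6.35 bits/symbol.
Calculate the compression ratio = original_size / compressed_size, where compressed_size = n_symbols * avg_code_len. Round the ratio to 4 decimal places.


original_size = n_symbols * orig_bits = 740 * 16 = 11840 bits
compressed_size = n_symbols * avg_code_len = 740 * 6.35 = 4699.0 bits
ratio = original_size / compressed_size = 11840 / 4699.0 = 2.5197

Compression ratio = 2.5197


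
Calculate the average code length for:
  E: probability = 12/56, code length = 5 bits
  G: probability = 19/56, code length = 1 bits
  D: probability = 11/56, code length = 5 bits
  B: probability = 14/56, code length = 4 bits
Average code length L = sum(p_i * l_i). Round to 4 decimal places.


Weighted contributions p_i * l_i:
  E: (12/56) * 5 = 60/56
  G: (19/56) * 1 = 19/56
  D: (11/56) * 5 = 55/56
  B: (14/56) * 4 = 56/56
Sum = (60 + 19 + 55 + 56)/56 = 190/56

L = 190/56 = 3.3929 bits/symbol


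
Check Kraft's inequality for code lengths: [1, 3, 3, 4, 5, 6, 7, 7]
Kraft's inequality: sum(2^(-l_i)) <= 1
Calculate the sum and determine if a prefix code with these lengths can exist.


Sum = 2^(-1) + 2^(-3) + 2^(-3) + 2^(-4) + 2^(-5) + 2^(-6) + 2^(-7) + 2^(-7)
    = 0.5 + 0.125 + 0.125 + 0.0625 + 0.03125 + 0.015625 + 0.0078125 + 0.0078125
    = 112/128 = 0.875
Since 0.875 <= 1, Kraft's inequality IS satisfied.
A prefix code with these lengths CAN exist.

Kraft sum = 0.875. Satisfied.


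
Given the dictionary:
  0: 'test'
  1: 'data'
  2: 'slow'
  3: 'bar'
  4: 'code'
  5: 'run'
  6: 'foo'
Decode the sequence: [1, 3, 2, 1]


Look up each index in the dictionary:
  1 -> 'data'
  3 -> 'bar'
  2 -> 'slow'
  1 -> 'data'

Decoded: "data bar slow data"


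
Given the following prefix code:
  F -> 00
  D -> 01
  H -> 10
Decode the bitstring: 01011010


Decoding step by step:
Bits 01 -> D
Bits 01 -> D
Bits 10 -> H
Bits 10 -> H


Decoded message: DDHH


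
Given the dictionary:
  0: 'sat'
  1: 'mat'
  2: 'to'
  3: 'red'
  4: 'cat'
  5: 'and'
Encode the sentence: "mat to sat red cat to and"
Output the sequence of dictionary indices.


Look up each word in the dictionary:
  'mat' -> 1
  'to' -> 2
  'sat' -> 0
  'red' -> 3
  'cat' -> 4
  'to' -> 2
  'and' -> 5

Encoded: [1, 2, 0, 3, 4, 2, 5]


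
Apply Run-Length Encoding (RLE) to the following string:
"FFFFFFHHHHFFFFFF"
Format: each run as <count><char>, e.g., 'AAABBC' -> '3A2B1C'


Scanning runs left to right:
  i=0: run of 'F' x 6 -> '6F'
  i=6: run of 'H' x 4 -> '4H'
  i=10: run of 'F' x 6 -> '6F'

RLE = 6F4H6F


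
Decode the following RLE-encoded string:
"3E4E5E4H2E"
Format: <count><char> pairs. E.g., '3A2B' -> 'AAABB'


Expanding each <count><char> pair:
  3E -> 'EEE'
  4E -> 'EEEE'
  5E -> 'EEEEE'
  4H -> 'HHHH'
  2E -> 'EE'

Decoded = EEEEEEEEEEEEHHHHEE


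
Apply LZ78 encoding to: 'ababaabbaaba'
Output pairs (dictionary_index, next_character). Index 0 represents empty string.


LZ78 encoding steps:
Dictionary: {0: ''}
Step 1: w='' (idx 0), next='a' -> output (0, 'a'), add 'a' as idx 1
Step 2: w='' (idx 0), next='b' -> output (0, 'b'), add 'b' as idx 2
Step 3: w='a' (idx 1), next='b' -> output (1, 'b'), add 'ab' as idx 3
Step 4: w='a' (idx 1), next='a' -> output (1, 'a'), add 'aa' as idx 4
Step 5: w='b' (idx 2), next='b' -> output (2, 'b'), add 'bb' as idx 5
Step 6: w='aa' (idx 4), next='b' -> output (4, 'b'), add 'aab' as idx 6
Step 7: w='a' (idx 1), end of input -> output (1, '')


Encoded: [(0, 'a'), (0, 'b'), (1, 'b'), (1, 'a'), (2, 'b'), (4, 'b'), (1, '')]


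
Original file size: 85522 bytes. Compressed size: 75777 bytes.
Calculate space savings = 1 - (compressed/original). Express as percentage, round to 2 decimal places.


ratio = compressed/original = 75777/85522 = 0.886053
savings = 1 - ratio = 1 - 0.886053 = 0.113947
as a percentage: 0.113947 * 100 = 11.39%

Space savings = 1 - 75777/85522 = 11.39%


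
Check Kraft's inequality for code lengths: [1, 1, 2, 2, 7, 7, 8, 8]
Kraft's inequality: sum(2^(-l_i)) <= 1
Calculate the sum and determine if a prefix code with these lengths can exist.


Sum = 2^(-1) + 2^(-1) + 2^(-2) + 2^(-2) + 2^(-7) + 2^(-7) + 2^(-8) + 2^(-8)
    = 0.5 + 0.5 + 0.25 + 0.25 + 0.0078125 + 0.0078125 + 0.00390625 + 0.00390625
    = 390/256 = 1.5234375
Since 1.5234375 > 1, Kraft's inequality is NOT satisfied.
A prefix code with these lengths CANNOT exist.

Kraft sum = 1.5234375. Not satisfied.


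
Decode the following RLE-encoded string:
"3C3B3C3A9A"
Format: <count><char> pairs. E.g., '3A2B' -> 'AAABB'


Expanding each <count><char> pair:
  3C -> 'CCC'
  3B -> 'BBB'
  3C -> 'CCC'
  3A -> 'AAA'
  9A -> 'AAAAAAAAA'

Decoded = CCCBBBCCCAAAAAAAAAAAA


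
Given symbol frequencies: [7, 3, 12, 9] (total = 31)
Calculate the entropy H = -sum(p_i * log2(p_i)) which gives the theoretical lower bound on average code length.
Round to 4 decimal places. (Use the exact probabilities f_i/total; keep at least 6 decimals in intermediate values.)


Per-symbol terms -p_i * log2(p_i) with p_i = f_i/31:
  p = 7/31 = 0.225806: log2(p) = -2.146841, -p*log2(p) = 0.484771
  p = 3/31 = 0.096774: log2(p) = -3.369234, -p*log2(p) = 0.326055
  p = 12/31 = 0.387097: log2(p) = -1.369234, -p*log2(p) = 0.530026
  p = 9/31 = 0.290323: log2(p) = -1.784271, -p*log2(p) = 0.518014
H = 0.484771 + 0.326055 + 0.530026 + 0.518014 = 1.858866

H = 1.8589 bits/symbol


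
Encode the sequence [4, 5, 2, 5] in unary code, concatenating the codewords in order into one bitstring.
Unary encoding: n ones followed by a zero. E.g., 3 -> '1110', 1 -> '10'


Encode each number as n ones followed by a terminating 0:
  4 -> 11110 (5 bits)
  5 -> 111110 (6 bits)
  2 -> 110 (3 bits)
  5 -> 111110 (6 bits)
Total length = 5 + 6 + 3 + 6 = 20 bits.

Unary([4, 5, 2, 5]) = 11110111110110111110 (20 bits)


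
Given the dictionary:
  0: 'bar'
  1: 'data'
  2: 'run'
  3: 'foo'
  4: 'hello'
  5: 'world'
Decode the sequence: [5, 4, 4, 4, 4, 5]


Look up each index in the dictionary:
  5 -> 'world'
  4 -> 'hello'
  4 -> 'hello'
  4 -> 'hello'
  4 -> 'hello'
  5 -> 'world'

Decoded: "world hello hello hello hello world"


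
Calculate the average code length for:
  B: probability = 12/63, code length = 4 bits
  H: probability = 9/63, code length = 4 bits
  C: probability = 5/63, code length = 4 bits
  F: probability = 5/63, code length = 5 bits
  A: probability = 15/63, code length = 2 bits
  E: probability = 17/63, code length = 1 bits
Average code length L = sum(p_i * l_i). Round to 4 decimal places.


Weighted contributions p_i * l_i:
  B: (12/63) * 4 = 48/63
  H: (9/63) * 4 = 36/63
  C: (5/63) * 4 = 20/63
  F: (5/63) * 5 = 25/63
  A: (15/63) * 2 = 30/63
  E: (17/63) * 1 = 17/63
Sum = (48 + 36 + 20 + 25 + 30 + 17)/63 = 176/63

L = 176/63 = 2.7937 bits/symbol


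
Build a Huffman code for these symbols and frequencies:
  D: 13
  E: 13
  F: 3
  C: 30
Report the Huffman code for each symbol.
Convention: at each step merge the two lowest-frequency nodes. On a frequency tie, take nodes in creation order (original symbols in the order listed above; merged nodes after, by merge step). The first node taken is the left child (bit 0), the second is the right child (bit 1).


Huffman tree construction:
Step 1: Merge F(3) + D(13) = 16
Step 2: Merge E(13) + (F+D)(16) = 29
Step 3: Merge (E+(F+D))(29) + C(30) = 59
Read each symbol's code off the tree from the root (left child = 0, right child = 1).

Codes:
  D: 011 (length 3)
  E: 00 (length 2)
  F: 010 (length 3)
  C: 1 (length 1)
Average code length: 104/59 = 1.7627 bits/symbol


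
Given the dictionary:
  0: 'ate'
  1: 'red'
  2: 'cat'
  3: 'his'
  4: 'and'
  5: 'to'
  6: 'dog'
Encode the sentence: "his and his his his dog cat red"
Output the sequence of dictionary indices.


Look up each word in the dictionary:
  'his' -> 3
  'and' -> 4
  'his' -> 3
  'his' -> 3
  'his' -> 3
  'dog' -> 6
  'cat' -> 2
  'red' -> 1

Encoded: [3, 4, 3, 3, 3, 6, 2, 1]


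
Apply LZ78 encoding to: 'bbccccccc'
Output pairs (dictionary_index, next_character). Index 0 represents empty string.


LZ78 encoding steps:
Dictionary: {0: ''}
Step 1: w='' (idx 0), next='b' -> output (0, 'b'), add 'b' as idx 1
Step 2: w='b' (idx 1), next='c' -> output (1, 'c'), add 'bc' as idx 2
Step 3: w='' (idx 0), next='c' -> output (0, 'c'), add 'c' as idx 3
Step 4: w='c' (idx 3), next='c' -> output (3, 'c'), add 'cc' as idx 4
Step 5: w='cc' (idx 4), next='c' -> output (4, 'c'), add 'ccc' as idx 5


Encoded: [(0, 'b'), (1, 'c'), (0, 'c'), (3, 'c'), (4, 'c')]


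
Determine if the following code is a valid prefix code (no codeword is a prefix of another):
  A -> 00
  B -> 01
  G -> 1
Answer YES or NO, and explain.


Checking each pair (does one codeword prefix another?):
  A='00' vs B='01': no prefix
  A='00' vs G='1': no prefix
  B='01' vs A='00': no prefix
  B='01' vs G='1': no prefix
  G='1' vs A='00': no prefix
  G='1' vs B='01': no prefix
No violation found over all pairs.

YES -- this is a valid prefix code. No codeword is a prefix of any other codeword.


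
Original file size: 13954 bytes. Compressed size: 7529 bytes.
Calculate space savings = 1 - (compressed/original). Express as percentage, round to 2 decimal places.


ratio = compressed/original = 7529/13954 = 0.539559
savings = 1 - ratio = 1 - 0.539559 = 0.460441
as a percentage: 0.460441 * 100 = 46.04%

Space savings = 1 - 7529/13954 = 46.04%


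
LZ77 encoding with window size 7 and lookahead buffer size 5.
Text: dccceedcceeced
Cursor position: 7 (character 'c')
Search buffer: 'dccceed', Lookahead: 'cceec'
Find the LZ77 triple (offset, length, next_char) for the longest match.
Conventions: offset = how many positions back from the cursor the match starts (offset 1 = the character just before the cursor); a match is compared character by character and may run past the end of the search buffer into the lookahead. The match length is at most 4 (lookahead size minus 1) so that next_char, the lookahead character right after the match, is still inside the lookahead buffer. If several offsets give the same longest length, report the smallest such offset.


Try each offset into the search buffer:
  offset=1 (pos 6, char 'd'): match length 0
  offset=2 (pos 5, char 'e'): match length 0
  offset=3 (pos 4, char 'e'): match length 0
  offset=4 (pos 3, char 'c'): match length 1
  offset=5 (pos 2, char 'c'): match length 4
  offset=6 (pos 1, char 'c'): match length 2
  offset=7 (pos 0, char 'd'): match length 0
Longest match has length 4 at offset 5.
next_char = character at position 7 + 4 = 11 -> 'c'

Best match: offset=5, length=4 (matching 'ccee' starting at position 2)
LZ77 triple: (5, 4, 'c')


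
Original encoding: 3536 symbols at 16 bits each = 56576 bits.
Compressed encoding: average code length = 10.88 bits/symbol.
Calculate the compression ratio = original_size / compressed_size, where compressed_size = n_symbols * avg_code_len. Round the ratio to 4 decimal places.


original_size = n_symbols * orig_bits = 3536 * 16 = 56576 bits
compressed_size = n_symbols * avg_code_len = 3536 * 10.88 = 38471.68 bits
ratio = original_size / compressed_size = 56576 / 38471.68 = 1.4706

Compression ratio = 1.4706


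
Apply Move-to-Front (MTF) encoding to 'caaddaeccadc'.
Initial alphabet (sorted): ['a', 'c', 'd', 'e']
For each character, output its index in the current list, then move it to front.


MTF encoding:
'c': index 1 in ['a', 'c', 'd', 'e'] -> ['c', 'a', 'd', 'e']
'a': index 1 in ['c', 'a', 'd', 'e'] -> ['a', 'c', 'd', 'e']
'a': index 0 in ['a', 'c', 'd', 'e'] -> ['a', 'c', 'd', 'e']
'd': index 2 in ['a', 'c', 'd', 'e'] -> ['d', 'a', 'c', 'e']
'd': index 0 in ['d', 'a', 'c', 'e'] -> ['d', 'a', 'c', 'e']
'a': index 1 in ['d', 'a', 'c', 'e'] -> ['a', 'd', 'c', 'e']
'e': index 3 in ['a', 'd', 'c', 'e'] -> ['e', 'a', 'd', 'c']
'c': index 3 in ['e', 'a', 'd', 'c'] -> ['c', 'e', 'a', 'd']
'c': index 0 in ['c', 'e', 'a', 'd'] -> ['c', 'e', 'a', 'd']
'a': index 2 in ['c', 'e', 'a', 'd'] -> ['a', 'c', 'e', 'd']
'd': index 3 in ['a', 'c', 'e', 'd'] -> ['d', 'a', 'c', 'e']
'c': index 2 in ['d', 'a', 'c', 'e'] -> ['c', 'd', 'a', 'e']


Output: [1, 1, 0, 2, 0, 1, 3, 3, 0, 2, 3, 2]


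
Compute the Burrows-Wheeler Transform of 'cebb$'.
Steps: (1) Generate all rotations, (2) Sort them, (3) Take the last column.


Rotations (sorted):
  0: $cebb -> last char: b
  1: b$ceb -> last char: b
  2: bb$ce -> last char: e
  3: cebb$ -> last char: $
  4: ebb$c -> last char: c


BWT = bbe$c


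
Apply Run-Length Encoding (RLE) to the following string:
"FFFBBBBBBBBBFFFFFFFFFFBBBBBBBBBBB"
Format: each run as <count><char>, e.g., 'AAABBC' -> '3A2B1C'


Scanning runs left to right:
  i=0: run of 'F' x 3 -> '3F'
  i=3: run of 'B' x 9 -> '9B'
  i=12: run of 'F' x 10 -> '10F'
  i=22: run of 'B' x 11 -> '11B'

RLE = 3F9B10F11B


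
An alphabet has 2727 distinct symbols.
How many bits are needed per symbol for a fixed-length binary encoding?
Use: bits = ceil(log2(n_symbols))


log2(2727) = 11.4131
Bracket: 2^11 = 2048 < 2727 <= 2^12 = 4096
So ceil(log2(2727)) = 12

bits = ceil(log2(2727)) = ceil(11.4131) = 12 bits


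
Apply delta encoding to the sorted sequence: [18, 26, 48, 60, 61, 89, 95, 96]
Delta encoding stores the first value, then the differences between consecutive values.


First value: 18
Deltas:
  26 - 18 = 8
  48 - 26 = 22
  60 - 48 = 12
  61 - 60 = 1
  89 - 61 = 28
  95 - 89 = 6
  96 - 95 = 1


Delta encoded: [18, 8, 22, 12, 1, 28, 6, 1]


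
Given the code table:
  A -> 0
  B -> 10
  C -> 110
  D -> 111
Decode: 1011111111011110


Decoding:
10 -> B
111 -> D
111 -> D
110 -> C
111 -> D
10 -> B


Result: BDDCDB


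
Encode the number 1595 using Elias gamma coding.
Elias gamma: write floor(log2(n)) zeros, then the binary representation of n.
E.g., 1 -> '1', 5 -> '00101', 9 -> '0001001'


num_bits = floor(log2(1595)) + 1 = 11
leading_zeros = num_bits - 1 = 10
binary(1595) = 11000111011

Elias gamma(1595) = '0000000000' + '11000111011' = 000000000011000111011 (21 bits)


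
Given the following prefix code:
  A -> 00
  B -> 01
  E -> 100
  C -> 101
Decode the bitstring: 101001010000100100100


Decoding step by step:
Bits 101 -> C
Bits 00 -> A
Bits 101 -> C
Bits 00 -> A
Bits 00 -> A
Bits 100 -> E
Bits 100 -> E
Bits 100 -> E


Decoded message: CACAAEEE


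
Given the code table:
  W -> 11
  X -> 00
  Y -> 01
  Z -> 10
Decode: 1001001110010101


Decoding:
10 -> Z
01 -> Y
00 -> X
11 -> W
10 -> Z
01 -> Y
01 -> Y
01 -> Y


Result: ZYXWZYYY


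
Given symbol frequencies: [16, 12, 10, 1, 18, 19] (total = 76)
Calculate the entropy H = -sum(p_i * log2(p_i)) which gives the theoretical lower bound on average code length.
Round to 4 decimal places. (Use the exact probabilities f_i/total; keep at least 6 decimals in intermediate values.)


Per-symbol terms -p_i * log2(p_i) with p_i = f_i/76:
  p = 16/76 = 0.210526: log2(p) = -2.247928, -p*log2(p) = 0.473248
  p = 12/76 = 0.157895: log2(p) = -2.662965, -p*log2(p) = 0.420468
  p = 10/76 = 0.131579: log2(p) = -2.925999, -p*log2(p) = 0.385000
  p = 1/76 = 0.013158: log2(p) = -6.247928, -p*log2(p) = 0.082210
  p = 18/76 = 0.236842: log2(p) = -2.078003, -p*log2(p) = 0.492158
  p = 19/76 = 0.250000: log2(p) = -2.000000, -p*log2(p) = 0.500000
H = 0.473248 + 0.420468 + 0.385000 + 0.082210 + 0.492158 + 0.500000 = 2.353084

H = 2.3531 bits/symbol


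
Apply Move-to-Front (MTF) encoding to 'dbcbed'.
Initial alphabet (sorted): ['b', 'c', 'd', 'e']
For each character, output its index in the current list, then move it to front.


MTF encoding:
'd': index 2 in ['b', 'c', 'd', 'e'] -> ['d', 'b', 'c', 'e']
'b': index 1 in ['d', 'b', 'c', 'e'] -> ['b', 'd', 'c', 'e']
'c': index 2 in ['b', 'd', 'c', 'e'] -> ['c', 'b', 'd', 'e']
'b': index 1 in ['c', 'b', 'd', 'e'] -> ['b', 'c', 'd', 'e']
'e': index 3 in ['b', 'c', 'd', 'e'] -> ['e', 'b', 'c', 'd']
'd': index 3 in ['e', 'b', 'c', 'd'] -> ['d', 'e', 'b', 'c']


Output: [2, 1, 2, 1, 3, 3]


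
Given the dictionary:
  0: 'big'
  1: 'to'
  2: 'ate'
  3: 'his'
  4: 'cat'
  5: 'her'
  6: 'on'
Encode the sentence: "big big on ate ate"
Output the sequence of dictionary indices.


Look up each word in the dictionary:
  'big' -> 0
  'big' -> 0
  'on' -> 6
  'ate' -> 2
  'ate' -> 2

Encoded: [0, 0, 6, 2, 2]


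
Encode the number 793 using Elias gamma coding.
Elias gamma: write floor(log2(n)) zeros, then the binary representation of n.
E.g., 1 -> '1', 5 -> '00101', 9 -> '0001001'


num_bits = floor(log2(793)) + 1 = 10
leading_zeros = num_bits - 1 = 9
binary(793) = 1100011001

Elias gamma(793) = '000000000' + '1100011001' = 0000000001100011001 (19 bits)


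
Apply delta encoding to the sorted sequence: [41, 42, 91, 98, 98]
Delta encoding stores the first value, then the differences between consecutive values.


First value: 41
Deltas:
  42 - 41 = 1
  91 - 42 = 49
  98 - 91 = 7
  98 - 98 = 0


Delta encoded: [41, 1, 49, 7, 0]


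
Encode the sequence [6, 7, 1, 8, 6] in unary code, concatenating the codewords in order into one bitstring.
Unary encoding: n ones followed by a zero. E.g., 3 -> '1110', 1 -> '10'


Encode each number as n ones followed by a terminating 0:
  6 -> 1111110 (7 bits)
  7 -> 11111110 (8 bits)
  1 -> 10 (2 bits)
  8 -> 111111110 (9 bits)
  6 -> 1111110 (7 bits)
Total length = 7 + 8 + 2 + 9 + 7 = 33 bits.

Unary([6, 7, 1, 8, 6]) = 111111011111110101111111101111110 (33 bits)


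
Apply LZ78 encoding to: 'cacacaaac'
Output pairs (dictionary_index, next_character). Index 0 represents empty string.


LZ78 encoding steps:
Dictionary: {0: ''}
Step 1: w='' (idx 0), next='c' -> output (0, 'c'), add 'c' as idx 1
Step 2: w='' (idx 0), next='a' -> output (0, 'a'), add 'a' as idx 2
Step 3: w='c' (idx 1), next='a' -> output (1, 'a'), add 'ca' as idx 3
Step 4: w='ca' (idx 3), next='a' -> output (3, 'a'), add 'caa' as idx 4
Step 5: w='a' (idx 2), next='c' -> output (2, 'c'), add 'ac' as idx 5


Encoded: [(0, 'c'), (0, 'a'), (1, 'a'), (3, 'a'), (2, 'c')]


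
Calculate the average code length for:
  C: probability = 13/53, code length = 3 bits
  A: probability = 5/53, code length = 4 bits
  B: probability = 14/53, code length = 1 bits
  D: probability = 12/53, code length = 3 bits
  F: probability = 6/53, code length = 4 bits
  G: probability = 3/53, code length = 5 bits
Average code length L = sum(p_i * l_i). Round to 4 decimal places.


Weighted contributions p_i * l_i:
  C: (13/53) * 3 = 39/53
  A: (5/53) * 4 = 20/53
  B: (14/53) * 1 = 14/53
  D: (12/53) * 3 = 36/53
  F: (6/53) * 4 = 24/53
  G: (3/53) * 5 = 15/53
Sum = (39 + 20 + 14 + 36 + 24 + 15)/53 = 148/53

L = 148/53 = 2.7925 bits/symbol


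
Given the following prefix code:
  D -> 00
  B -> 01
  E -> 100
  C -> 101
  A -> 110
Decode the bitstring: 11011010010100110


Decoding step by step:
Bits 110 -> A
Bits 110 -> A
Bits 100 -> E
Bits 101 -> C
Bits 00 -> D
Bits 110 -> A


Decoded message: AAECDA


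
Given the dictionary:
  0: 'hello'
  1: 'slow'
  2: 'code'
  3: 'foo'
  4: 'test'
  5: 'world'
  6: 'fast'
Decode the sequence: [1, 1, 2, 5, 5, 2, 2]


Look up each index in the dictionary:
  1 -> 'slow'
  1 -> 'slow'
  2 -> 'code'
  5 -> 'world'
  5 -> 'world'
  2 -> 'code'
  2 -> 'code'

Decoded: "slow slow code world world code code"


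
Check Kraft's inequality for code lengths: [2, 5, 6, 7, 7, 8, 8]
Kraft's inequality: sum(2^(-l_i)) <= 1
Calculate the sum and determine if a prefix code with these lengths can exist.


Sum = 2^(-2) + 2^(-5) + 2^(-6) + 2^(-7) + 2^(-7) + 2^(-8) + 2^(-8)
    = 0.25 + 0.03125 + 0.015625 + 0.0078125 + 0.0078125 + 0.00390625 + 0.00390625
    = 82/256 = 0.3203125
Since 0.3203125 <= 1, Kraft's inequality IS satisfied.
A prefix code with these lengths CAN exist.

Kraft sum = 0.3203125. Satisfied.


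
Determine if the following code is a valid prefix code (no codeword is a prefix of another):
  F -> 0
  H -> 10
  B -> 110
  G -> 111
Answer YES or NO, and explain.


Checking each pair (does one codeword prefix another?):
  F='0' vs H='10': no prefix
  F='0' vs B='110': no prefix
  F='0' vs G='111': no prefix
  H='10' vs F='0': no prefix
  H='10' vs B='110': no prefix
  H='10' vs G='111': no prefix
  B='110' vs F='0': no prefix
  B='110' vs H='10': no prefix
  B='110' vs G='111': no prefix
  G='111' vs F='0': no prefix
  G='111' vs H='10': no prefix
  G='111' vs B='110': no prefix
No violation found over all pairs.

YES -- this is a valid prefix code. No codeword is a prefix of any other codeword.


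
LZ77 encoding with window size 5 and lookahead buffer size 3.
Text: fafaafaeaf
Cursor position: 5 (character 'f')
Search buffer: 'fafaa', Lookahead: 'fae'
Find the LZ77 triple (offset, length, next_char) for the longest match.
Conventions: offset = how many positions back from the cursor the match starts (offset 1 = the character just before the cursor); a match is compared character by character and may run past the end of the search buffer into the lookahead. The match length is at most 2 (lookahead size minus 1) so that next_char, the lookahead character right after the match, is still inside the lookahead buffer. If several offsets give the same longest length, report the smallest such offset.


Try each offset into the search buffer:
  offset=1 (pos 4, char 'a'): match length 0
  offset=2 (pos 3, char 'a'): match length 0
  offset=3 (pos 2, char 'f'): match length 2
  offset=4 (pos 1, char 'a'): match length 0
  offset=5 (pos 0, char 'f'): match length 2
Longest match has length 2, found at offsets 3, 5; take the smallest, offset 3.
next_char = character at position 5 + 2 = 7 -> 'e'

Best match: offset=3, length=2 (matching 'fa' starting at position 2)
LZ77 triple: (3, 2, 'e')


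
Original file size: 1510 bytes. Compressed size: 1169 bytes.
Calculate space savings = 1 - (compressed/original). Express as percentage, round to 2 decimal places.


ratio = compressed/original = 1169/1510 = 0.774172
savings = 1 - ratio = 1 - 0.774172 = 0.225828
as a percentage: 0.225828 * 100 = 22.58%

Space savings = 1 - 1169/1510 = 22.58%


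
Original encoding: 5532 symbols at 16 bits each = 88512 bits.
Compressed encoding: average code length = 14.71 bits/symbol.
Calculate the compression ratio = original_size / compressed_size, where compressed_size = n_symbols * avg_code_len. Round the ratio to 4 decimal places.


original_size = n_symbols * orig_bits = 5532 * 16 = 88512 bits
compressed_size = n_symbols * avg_code_len = 5532 * 14.71 = 81375.72 bits
ratio = original_size / compressed_size = 88512 / 81375.72 = 1.0877

Compression ratio = 1.0877


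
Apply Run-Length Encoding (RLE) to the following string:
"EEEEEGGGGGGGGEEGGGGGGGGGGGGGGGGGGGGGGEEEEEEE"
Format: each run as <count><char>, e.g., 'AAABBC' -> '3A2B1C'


Scanning runs left to right:
  i=0: run of 'E' x 5 -> '5E'
  i=5: run of 'G' x 8 -> '8G'
  i=13: run of 'E' x 2 -> '2E'
  i=15: run of 'G' x 22 -> '22G'
  i=37: run of 'E' x 7 -> '7E'

RLE = 5E8G2E22G7E


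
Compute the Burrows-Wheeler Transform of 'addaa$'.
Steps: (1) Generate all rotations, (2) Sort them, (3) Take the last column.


Rotations (sorted):
  0: $addaa -> last char: a
  1: a$adda -> last char: a
  2: aa$add -> last char: d
  3: addaa$ -> last char: $
  4: daa$ad -> last char: d
  5: ddaa$a -> last char: a


BWT = aad$da


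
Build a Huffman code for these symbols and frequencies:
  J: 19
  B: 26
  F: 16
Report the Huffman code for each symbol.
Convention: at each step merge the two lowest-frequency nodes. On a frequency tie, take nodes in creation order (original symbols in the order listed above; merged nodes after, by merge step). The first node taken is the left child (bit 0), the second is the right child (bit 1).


Huffman tree construction:
Step 1: Merge F(16) + J(19) = 35
Step 2: Merge B(26) + (F+J)(35) = 61
Read each symbol's code off the tree from the root (left child = 0, right child = 1).

Codes:
  J: 11 (length 2)
  B: 0 (length 1)
  F: 10 (length 2)
Average code length: 96/61 = 1.5738 bits/symbol


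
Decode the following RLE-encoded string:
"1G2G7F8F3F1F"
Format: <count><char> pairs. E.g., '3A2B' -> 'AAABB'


Expanding each <count><char> pair:
  1G -> 'G'
  2G -> 'GG'
  7F -> 'FFFFFFF'
  8F -> 'FFFFFFFF'
  3F -> 'FFF'
  1F -> 'F'

Decoded = GGGFFFFFFFFFFFFFFFFFFF


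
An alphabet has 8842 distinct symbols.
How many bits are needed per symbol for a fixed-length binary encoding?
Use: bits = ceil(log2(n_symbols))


log2(8842) = 13.1102
Bracket: 2^13 = 8192 < 8842 <= 2^14 = 16384
So ceil(log2(8842)) = 14

bits = ceil(log2(8842)) = ceil(13.1102) = 14 bits


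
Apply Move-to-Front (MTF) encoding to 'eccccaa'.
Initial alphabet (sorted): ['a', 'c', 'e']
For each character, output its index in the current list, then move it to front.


MTF encoding:
'e': index 2 in ['a', 'c', 'e'] -> ['e', 'a', 'c']
'c': index 2 in ['e', 'a', 'c'] -> ['c', 'e', 'a']
'c': index 0 in ['c', 'e', 'a'] -> ['c', 'e', 'a']
'c': index 0 in ['c', 'e', 'a'] -> ['c', 'e', 'a']
'c': index 0 in ['c', 'e', 'a'] -> ['c', 'e', 'a']
'a': index 2 in ['c', 'e', 'a'] -> ['a', 'c', 'e']
'a': index 0 in ['a', 'c', 'e'] -> ['a', 'c', 'e']


Output: [2, 2, 0, 0, 0, 2, 0]


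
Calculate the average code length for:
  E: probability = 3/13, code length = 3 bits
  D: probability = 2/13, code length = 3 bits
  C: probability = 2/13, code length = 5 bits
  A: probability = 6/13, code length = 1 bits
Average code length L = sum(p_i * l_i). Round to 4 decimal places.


Weighted contributions p_i * l_i:
  E: (3/13) * 3 = 9/13
  D: (2/13) * 3 = 6/13
  C: (2/13) * 5 = 10/13
  A: (6/13) * 1 = 6/13
Sum = (9 + 6 + 10 + 6)/13 = 31/13

L = 31/13 = 2.3846 bits/symbol


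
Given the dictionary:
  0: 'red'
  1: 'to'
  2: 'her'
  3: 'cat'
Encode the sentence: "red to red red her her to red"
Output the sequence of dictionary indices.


Look up each word in the dictionary:
  'red' -> 0
  'to' -> 1
  'red' -> 0
  'red' -> 0
  'her' -> 2
  'her' -> 2
  'to' -> 1
  'red' -> 0

Encoded: [0, 1, 0, 0, 2, 2, 1, 0]


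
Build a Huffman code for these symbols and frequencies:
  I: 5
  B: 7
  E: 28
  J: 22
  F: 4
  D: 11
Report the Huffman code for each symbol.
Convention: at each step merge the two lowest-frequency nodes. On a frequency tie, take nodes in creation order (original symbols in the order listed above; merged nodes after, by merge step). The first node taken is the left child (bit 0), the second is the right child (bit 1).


Huffman tree construction:
Step 1: Merge F(4) + I(5) = 9
Step 2: Merge B(7) + (F+I)(9) = 16
Step 3: Merge D(11) + (B+(F+I))(16) = 27
Step 4: Merge J(22) + (D+(B+(F+I)))(27) = 49
Step 5: Merge E(28) + (J+(D+(B+(F+I))))(49) = 77
Read each symbol's code off the tree from the root (left child = 0, right child = 1).

Codes:
  I: 11111 (length 5)
  B: 1110 (length 4)
  E: 0 (length 1)
  J: 10 (length 2)
  F: 11110 (length 5)
  D: 110 (length 3)
Average code length: 178/77 = 2.3117 bits/symbol


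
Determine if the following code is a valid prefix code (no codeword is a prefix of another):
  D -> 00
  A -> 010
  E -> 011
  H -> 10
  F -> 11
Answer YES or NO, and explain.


Checking each pair (does one codeword prefix another?):
  D='00' vs A='010': no prefix
  D='00' vs E='011': no prefix
  D='00' vs H='10': no prefix
  D='00' vs F='11': no prefix
  A='010' vs D='00': no prefix
  A='010' vs E='011': no prefix
  A='010' vs H='10': no prefix
  A='010' vs F='11': no prefix
  E='011' vs D='00': no prefix
  E='011' vs A='010': no prefix
  E='011' vs H='10': no prefix
  E='011' vs F='11': no prefix
  H='10' vs D='00': no prefix
  H='10' vs A='010': no prefix
  H='10' vs E='011': no prefix
  H='10' vs F='11': no prefix
  F='11' vs D='00': no prefix
  F='11' vs A='010': no prefix
  F='11' vs E='011': no prefix
  F='11' vs H='10': no prefix
No violation found over all pairs.

YES -- this is a valid prefix code. No codeword is a prefix of any other codeword.


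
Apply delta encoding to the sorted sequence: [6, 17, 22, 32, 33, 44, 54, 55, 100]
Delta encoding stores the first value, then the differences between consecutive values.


First value: 6
Deltas:
  17 - 6 = 11
  22 - 17 = 5
  32 - 22 = 10
  33 - 32 = 1
  44 - 33 = 11
  54 - 44 = 10
  55 - 54 = 1
  100 - 55 = 45


Delta encoded: [6, 11, 5, 10, 1, 11, 10, 1, 45]


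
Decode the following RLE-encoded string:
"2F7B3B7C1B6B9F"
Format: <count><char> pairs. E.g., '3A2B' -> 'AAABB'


Expanding each <count><char> pair:
  2F -> 'FF'
  7B -> 'BBBBBBB'
  3B -> 'BBB'
  7C -> 'CCCCCCC'
  1B -> 'B'
  6B -> 'BBBBBB'
  9F -> 'FFFFFFFFF'

Decoded = FFBBBBBBBBBBCCCCCCCBBBBBBBFFFFFFFFF


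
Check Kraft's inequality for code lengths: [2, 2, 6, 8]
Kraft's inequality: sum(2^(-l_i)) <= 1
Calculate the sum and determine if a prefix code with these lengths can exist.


Sum = 2^(-2) + 2^(-2) + 2^(-6) + 2^(-8)
    = 0.25 + 0.25 + 0.015625 + 0.00390625
    = 133/256 = 0.51953125
Since 0.51953125 <= 1, Kraft's inequality IS satisfied.
A prefix code with these lengths CAN exist.

Kraft sum = 0.51953125. Satisfied.


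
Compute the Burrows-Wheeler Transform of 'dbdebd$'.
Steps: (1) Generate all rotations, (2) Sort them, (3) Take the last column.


Rotations (sorted):
  0: $dbdebd -> last char: d
  1: bd$dbde -> last char: e
  2: bdebd$d -> last char: d
  3: d$dbdeb -> last char: b
  4: dbdebd$ -> last char: $
  5: debd$db -> last char: b
  6: ebd$dbd -> last char: d


BWT = dedb$bd


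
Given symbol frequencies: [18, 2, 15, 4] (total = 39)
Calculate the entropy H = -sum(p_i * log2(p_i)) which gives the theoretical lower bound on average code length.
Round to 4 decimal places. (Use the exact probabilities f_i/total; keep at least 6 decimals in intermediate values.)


Per-symbol terms -p_i * log2(p_i) with p_i = f_i/39:
  p = 18/39 = 0.461538: log2(p) = -1.115477, -p*log2(p) = 0.514836
  p = 2/39 = 0.051282: log2(p) = -4.285402, -p*log2(p) = 0.219764
  p = 15/39 = 0.384615: log2(p) = -1.378512, -p*log2(p) = 0.530197
  p = 4/39 = 0.102564: log2(p) = -3.285402, -p*log2(p) = 0.336964
H = 0.514836 + 0.219764 + 0.530197 + 0.336964 = 1.601761

H = 1.6018 bits/symbol


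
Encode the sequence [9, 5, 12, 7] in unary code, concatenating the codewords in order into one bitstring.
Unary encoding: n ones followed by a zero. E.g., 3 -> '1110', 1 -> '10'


Encode each number as n ones followed by a terminating 0:
  9 -> 1111111110 (10 bits)
  5 -> 111110 (6 bits)
  12 -> 1111111111110 (13 bits)
  7 -> 11111110 (8 bits)
Total length = 10 + 6 + 13 + 8 = 37 bits.

Unary([9, 5, 12, 7]) = 1111111110111110111111111111011111110 (37 bits)


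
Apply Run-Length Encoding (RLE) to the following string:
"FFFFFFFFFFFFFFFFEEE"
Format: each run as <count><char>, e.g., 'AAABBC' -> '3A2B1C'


Scanning runs left to right:
  i=0: run of 'F' x 16 -> '16F'
  i=16: run of 'E' x 3 -> '3E'

RLE = 16F3E


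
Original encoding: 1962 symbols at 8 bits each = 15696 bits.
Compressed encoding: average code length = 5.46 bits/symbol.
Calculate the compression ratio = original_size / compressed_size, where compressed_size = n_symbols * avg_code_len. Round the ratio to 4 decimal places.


original_size = n_symbols * orig_bits = 1962 * 8 = 15696 bits
compressed_size = n_symbols * avg_code_len = 1962 * 5.46 = 10712.52 bits
ratio = original_size / compressed_size = 15696 / 10712.52 = 1.4652

Compression ratio = 1.4652


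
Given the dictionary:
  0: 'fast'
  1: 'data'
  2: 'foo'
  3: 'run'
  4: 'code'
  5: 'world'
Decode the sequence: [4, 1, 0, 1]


Look up each index in the dictionary:
  4 -> 'code'
  1 -> 'data'
  0 -> 'fast'
  1 -> 'data'

Decoded: "code data fast data"


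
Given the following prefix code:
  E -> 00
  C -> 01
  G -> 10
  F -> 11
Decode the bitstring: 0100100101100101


Decoding step by step:
Bits 01 -> C
Bits 00 -> E
Bits 10 -> G
Bits 01 -> C
Bits 01 -> C
Bits 10 -> G
Bits 01 -> C
Bits 01 -> C


Decoded message: CEGCCGCC


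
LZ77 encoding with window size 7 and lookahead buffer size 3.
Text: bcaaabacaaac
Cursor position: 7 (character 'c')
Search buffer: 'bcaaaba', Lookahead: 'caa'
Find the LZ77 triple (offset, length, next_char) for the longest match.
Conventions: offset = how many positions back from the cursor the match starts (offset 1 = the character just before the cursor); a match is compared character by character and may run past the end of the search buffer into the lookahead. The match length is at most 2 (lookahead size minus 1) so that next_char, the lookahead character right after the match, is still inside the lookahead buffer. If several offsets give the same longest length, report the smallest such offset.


Try each offset into the search buffer:
  offset=1 (pos 6, char 'a'): match length 0
  offset=2 (pos 5, char 'b'): match length 0
  offset=3 (pos 4, char 'a'): match length 0
  offset=4 (pos 3, char 'a'): match length 0
  offset=5 (pos 2, char 'a'): match length 0
  offset=6 (pos 1, char 'c'): match length 2
  offset=7 (pos 0, char 'b'): match length 0
Longest match has length 2 at offset 6.
next_char = character at position 7 + 2 = 9 -> 'a'

Best match: offset=6, length=2 (matching 'ca' starting at position 1)
LZ77 triple: (6, 2, 'a')


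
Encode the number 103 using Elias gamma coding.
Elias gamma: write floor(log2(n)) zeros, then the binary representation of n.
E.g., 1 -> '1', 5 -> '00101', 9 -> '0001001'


num_bits = floor(log2(103)) + 1 = 7
leading_zeros = num_bits - 1 = 6
binary(103) = 1100111

Elias gamma(103) = '000000' + '1100111' = 0000001100111 (13 bits)


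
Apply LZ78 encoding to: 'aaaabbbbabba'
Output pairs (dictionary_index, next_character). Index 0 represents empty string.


LZ78 encoding steps:
Dictionary: {0: ''}
Step 1: w='' (idx 0), next='a' -> output (0, 'a'), add 'a' as idx 1
Step 2: w='a' (idx 1), next='a' -> output (1, 'a'), add 'aa' as idx 2
Step 3: w='a' (idx 1), next='b' -> output (1, 'b'), add 'ab' as idx 3
Step 4: w='' (idx 0), next='b' -> output (0, 'b'), add 'b' as idx 4
Step 5: w='b' (idx 4), next='b' -> output (4, 'b'), add 'bb' as idx 5
Step 6: w='ab' (idx 3), next='b' -> output (3, 'b'), add 'abb' as idx 6
Step 7: w='a' (idx 1), end of input -> output (1, '')


Encoded: [(0, 'a'), (1, 'a'), (1, 'b'), (0, 'b'), (4, 'b'), (3, 'b'), (1, '')]


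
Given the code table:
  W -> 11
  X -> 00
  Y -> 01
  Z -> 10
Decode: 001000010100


Decoding:
00 -> X
10 -> Z
00 -> X
01 -> Y
01 -> Y
00 -> X


Result: XZXYYX


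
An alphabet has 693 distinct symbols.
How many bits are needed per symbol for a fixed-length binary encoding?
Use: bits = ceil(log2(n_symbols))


log2(693) = 9.4367
Bracket: 2^9 = 512 < 693 <= 2^10 = 1024
So ceil(log2(693)) = 10

bits = ceil(log2(693)) = ceil(9.4367) = 10 bits


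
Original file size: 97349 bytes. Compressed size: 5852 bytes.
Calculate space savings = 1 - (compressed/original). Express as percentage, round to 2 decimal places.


ratio = compressed/original = 5852/97349 = 0.060114
savings = 1 - ratio = 1 - 0.060114 = 0.939886
as a percentage: 0.939886 * 100 = 93.99%

Space savings = 1 - 5852/97349 = 93.99%


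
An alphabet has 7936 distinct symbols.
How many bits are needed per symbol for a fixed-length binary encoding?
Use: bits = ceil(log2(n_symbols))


log2(7936) = 12.9542
Bracket: 2^12 = 4096 < 7936 <= 2^13 = 8192
So ceil(log2(7936)) = 13

bits = ceil(log2(7936)) = ceil(12.9542) = 13 bits


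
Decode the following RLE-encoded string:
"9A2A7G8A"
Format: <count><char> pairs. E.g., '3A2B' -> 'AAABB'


Expanding each <count><char> pair:
  9A -> 'AAAAAAAAA'
  2A -> 'AA'
  7G -> 'GGGGGGG'
  8A -> 'AAAAAAAA'

Decoded = AAAAAAAAAAAGGGGGGGAAAAAAAA


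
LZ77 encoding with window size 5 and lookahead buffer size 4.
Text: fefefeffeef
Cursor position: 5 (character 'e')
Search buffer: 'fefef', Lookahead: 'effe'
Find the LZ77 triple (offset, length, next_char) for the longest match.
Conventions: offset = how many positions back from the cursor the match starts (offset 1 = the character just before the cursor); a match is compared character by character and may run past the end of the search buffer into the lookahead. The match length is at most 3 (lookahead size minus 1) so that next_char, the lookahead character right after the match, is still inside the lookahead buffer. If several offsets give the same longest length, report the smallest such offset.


Try each offset into the search buffer:
  offset=1 (pos 4, char 'f'): match length 0
  offset=2 (pos 3, char 'e'): match length 2
  offset=3 (pos 2, char 'f'): match length 0
  offset=4 (pos 1, char 'e'): match length 2
  offset=5 (pos 0, char 'f'): match length 0
Longest match has length 2, found at offsets 2, 4; take the smallest, offset 2.
next_char = character at position 5 + 2 = 7 -> 'f'

Best match: offset=2, length=2 (matching 'ef' starting at position 3)
LZ77 triple: (2, 2, 'f')


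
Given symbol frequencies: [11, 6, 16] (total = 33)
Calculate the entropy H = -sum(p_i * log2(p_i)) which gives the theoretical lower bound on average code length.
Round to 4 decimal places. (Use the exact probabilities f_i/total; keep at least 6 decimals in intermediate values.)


Per-symbol terms -p_i * log2(p_i) with p_i = f_i/33:
  p = 11/33 = 0.333333: log2(p) = -1.584963, -p*log2(p) = 0.528321
  p = 6/33 = 0.181818: log2(p) = -2.459432, -p*log2(p) = 0.447169
  p = 16/33 = 0.484848: log2(p) = -1.044394, -p*log2(p) = 0.506373
H = 0.528321 + 0.447169 + 0.506373 = 1.481863

H = 1.4819 bits/symbol


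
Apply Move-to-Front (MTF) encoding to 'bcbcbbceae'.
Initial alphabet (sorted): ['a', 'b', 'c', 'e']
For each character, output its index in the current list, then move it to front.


MTF encoding:
'b': index 1 in ['a', 'b', 'c', 'e'] -> ['b', 'a', 'c', 'e']
'c': index 2 in ['b', 'a', 'c', 'e'] -> ['c', 'b', 'a', 'e']
'b': index 1 in ['c', 'b', 'a', 'e'] -> ['b', 'c', 'a', 'e']
'c': index 1 in ['b', 'c', 'a', 'e'] -> ['c', 'b', 'a', 'e']
'b': index 1 in ['c', 'b', 'a', 'e'] -> ['b', 'c', 'a', 'e']
'b': index 0 in ['b', 'c', 'a', 'e'] -> ['b', 'c', 'a', 'e']
'c': index 1 in ['b', 'c', 'a', 'e'] -> ['c', 'b', 'a', 'e']
'e': index 3 in ['c', 'b', 'a', 'e'] -> ['e', 'c', 'b', 'a']
'a': index 3 in ['e', 'c', 'b', 'a'] -> ['a', 'e', 'c', 'b']
'e': index 1 in ['a', 'e', 'c', 'b'] -> ['e', 'a', 'c', 'b']


Output: [1, 2, 1, 1, 1, 0, 1, 3, 3, 1]


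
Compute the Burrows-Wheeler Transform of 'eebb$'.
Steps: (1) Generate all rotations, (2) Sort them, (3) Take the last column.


Rotations (sorted):
  0: $eebb -> last char: b
  1: b$eeb -> last char: b
  2: bb$ee -> last char: e
  3: ebb$e -> last char: e
  4: eebb$ -> last char: $


BWT = bbee$


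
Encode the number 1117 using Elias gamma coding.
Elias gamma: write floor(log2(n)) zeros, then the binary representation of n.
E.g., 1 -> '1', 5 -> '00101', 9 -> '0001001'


num_bits = floor(log2(1117)) + 1 = 11
leading_zeros = num_bits - 1 = 10
binary(1117) = 10001011101

Elias gamma(1117) = '0000000000' + '10001011101' = 000000000010001011101 (21 bits)


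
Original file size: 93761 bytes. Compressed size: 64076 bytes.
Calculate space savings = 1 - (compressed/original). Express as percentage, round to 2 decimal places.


ratio = compressed/original = 64076/93761 = 0.683397
savings = 1 - ratio = 1 - 0.683397 = 0.316603
as a percentage: 0.316603 * 100 = 31.66%

Space savings = 1 - 64076/93761 = 31.66%


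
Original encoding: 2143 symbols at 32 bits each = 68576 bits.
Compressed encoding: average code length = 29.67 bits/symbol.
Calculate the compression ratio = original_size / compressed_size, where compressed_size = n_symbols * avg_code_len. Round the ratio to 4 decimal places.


original_size = n_symbols * orig_bits = 2143 * 32 = 68576 bits
compressed_size = n_symbols * avg_code_len = 2143 * 29.67 = 63582.81 bits
ratio = original_size / compressed_size = 68576 / 63582.81 = 1.0785

Compression ratio = 1.0785


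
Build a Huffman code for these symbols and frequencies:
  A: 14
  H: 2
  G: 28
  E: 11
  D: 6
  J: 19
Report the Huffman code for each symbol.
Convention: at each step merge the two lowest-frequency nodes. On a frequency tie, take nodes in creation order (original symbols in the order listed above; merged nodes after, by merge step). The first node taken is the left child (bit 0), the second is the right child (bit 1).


Huffman tree construction:
Step 1: Merge H(2) + D(6) = 8
Step 2: Merge (H+D)(8) + E(11) = 19
Step 3: Merge A(14) + J(19) = 33
Step 4: Merge ((H+D)+E)(19) + G(28) = 47
Step 5: Merge (A+J)(33) + (((H+D)+E)+G)(47) = 80
Read each symbol's code off the tree from the root (left child = 0, right child = 1).

Codes:
  A: 00 (length 2)
  H: 1000 (length 4)
  G: 11 (length 2)
  E: 101 (length 3)
  D: 1001 (length 4)
  J: 01 (length 2)
Average code length: 187/80 = 2.3375 bits/symbol
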